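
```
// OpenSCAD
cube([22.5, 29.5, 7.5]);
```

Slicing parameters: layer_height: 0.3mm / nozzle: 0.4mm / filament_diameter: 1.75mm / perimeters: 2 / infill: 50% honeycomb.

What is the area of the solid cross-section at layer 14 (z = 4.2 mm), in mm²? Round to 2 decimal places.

663.75 mm²

At z = 4.2 mm: the cube is present — its section is the full 22.5×29.5 rectangle (area 663.75 mm²). Overall, the cross-section is a single solid region. Net area = 663.75 mm².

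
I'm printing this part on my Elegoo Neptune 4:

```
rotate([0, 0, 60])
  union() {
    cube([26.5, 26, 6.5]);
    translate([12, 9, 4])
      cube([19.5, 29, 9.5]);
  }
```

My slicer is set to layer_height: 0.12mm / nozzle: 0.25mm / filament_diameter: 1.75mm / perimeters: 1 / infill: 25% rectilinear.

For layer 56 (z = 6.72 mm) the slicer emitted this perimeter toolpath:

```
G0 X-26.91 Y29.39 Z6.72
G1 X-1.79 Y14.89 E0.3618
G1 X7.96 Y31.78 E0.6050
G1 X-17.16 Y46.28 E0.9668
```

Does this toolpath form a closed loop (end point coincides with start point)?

Start point (G0): (-26.91, 29.39). End point (last G1): the path does not return to the start — open.

no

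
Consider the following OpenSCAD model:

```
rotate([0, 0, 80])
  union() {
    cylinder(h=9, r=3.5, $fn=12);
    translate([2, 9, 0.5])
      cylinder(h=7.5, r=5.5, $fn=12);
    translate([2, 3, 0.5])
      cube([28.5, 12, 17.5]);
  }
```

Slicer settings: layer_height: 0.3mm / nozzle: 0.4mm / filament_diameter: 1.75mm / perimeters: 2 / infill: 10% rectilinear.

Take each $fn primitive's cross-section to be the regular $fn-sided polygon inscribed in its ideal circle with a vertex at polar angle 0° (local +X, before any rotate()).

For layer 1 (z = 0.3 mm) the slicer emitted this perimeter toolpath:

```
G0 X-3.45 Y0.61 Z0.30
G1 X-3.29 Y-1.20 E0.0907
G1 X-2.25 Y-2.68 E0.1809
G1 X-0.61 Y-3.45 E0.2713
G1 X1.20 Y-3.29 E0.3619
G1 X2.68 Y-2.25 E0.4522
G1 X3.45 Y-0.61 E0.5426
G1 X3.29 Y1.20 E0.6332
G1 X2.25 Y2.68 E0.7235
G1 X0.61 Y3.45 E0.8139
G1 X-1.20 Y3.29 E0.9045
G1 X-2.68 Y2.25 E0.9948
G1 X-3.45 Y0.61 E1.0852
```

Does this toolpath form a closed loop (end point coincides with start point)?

yes

Start point (G0): (-3.45, 0.61). End point (last G1): the path returns to the start — closed.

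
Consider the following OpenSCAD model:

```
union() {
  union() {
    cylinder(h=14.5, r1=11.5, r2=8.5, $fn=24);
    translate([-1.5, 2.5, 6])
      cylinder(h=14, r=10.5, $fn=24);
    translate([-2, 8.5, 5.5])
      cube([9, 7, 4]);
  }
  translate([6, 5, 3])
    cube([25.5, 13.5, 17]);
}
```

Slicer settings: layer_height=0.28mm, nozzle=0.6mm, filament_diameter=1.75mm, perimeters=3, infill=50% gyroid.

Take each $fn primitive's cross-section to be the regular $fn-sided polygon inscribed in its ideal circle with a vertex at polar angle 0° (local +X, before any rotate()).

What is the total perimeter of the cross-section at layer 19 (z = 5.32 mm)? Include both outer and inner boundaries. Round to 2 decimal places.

At z = 5.32 mm: the cone (r1=11.5→r2=8.5) has section circumradius 10.399 here — a regular 24-gon (perimeter = 2·24·10.399·sin(180°/24) = 65.15 mm); the cylinder at (-1.5, 2.5) is not intersected at this z (z outside [6, 20]); the cube at (-2, 8.5) is absent (z outside [5.5, 9.5]); Merging all regions: only the cone is present, so the union is just that shape — boundary = 65.15 mm; the cube at (6, 5) (footprint 25.5×13.5) is included at this height (perimeter 78.00 mm); Merging all regions: the regions partially overlap (shared area 6.01 mm²), so the edge portions inside another operand are dropped and the merged outline is re-measured after clipping — boundary = 132.04 mm. Overall, the cross-section is a single solid region. Total boundary length (outer) = 132.04 mm.

132.04 mm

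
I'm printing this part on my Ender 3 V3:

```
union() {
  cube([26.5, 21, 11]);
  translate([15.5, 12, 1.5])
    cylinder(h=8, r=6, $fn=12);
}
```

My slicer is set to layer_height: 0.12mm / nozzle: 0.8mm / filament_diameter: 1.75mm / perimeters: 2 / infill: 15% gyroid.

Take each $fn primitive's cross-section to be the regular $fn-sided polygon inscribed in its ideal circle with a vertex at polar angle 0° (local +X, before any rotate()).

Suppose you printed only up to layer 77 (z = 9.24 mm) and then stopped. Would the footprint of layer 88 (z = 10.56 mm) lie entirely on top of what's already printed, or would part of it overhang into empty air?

entirely on top

Compare the two slices. At z = 9.24: the cube is present — its section is the full 26.5×21 rectangle (area 556.50 mm²); the r=6 cylinder at (15.5, 12) contributes a regular 12-gon of circumradius 6 (area = (12/2)·6.000²·sin(360°/12) = 108.00 mm²); Combining (union): the r=6 cylinder at (15.5, 12) lies entirely inside the 26.5×21 cube, so the union is just the 26.5×21 cube — area = 556.50 mm². At z = 10.56: the 26.5×21 cube contributes its full rectangle (area 556.50 mm²); the cylinder at (15.5, 12) does not reach this height (z outside [1.5, 9.5]); Merging all regions: only the 26.5×21 cube is present, so the union is just that shape — area = 556.50 mm². Checking containment: the cross-section at z = 10.56 is a subset of the cross-section at z = 9.24.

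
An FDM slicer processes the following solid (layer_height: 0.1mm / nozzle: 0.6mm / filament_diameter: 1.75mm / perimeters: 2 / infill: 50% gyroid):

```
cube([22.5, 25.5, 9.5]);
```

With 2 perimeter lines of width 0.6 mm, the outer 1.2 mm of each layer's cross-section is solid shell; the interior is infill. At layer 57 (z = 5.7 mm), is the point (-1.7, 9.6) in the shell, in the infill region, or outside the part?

outside

At z = 5.7 mm: the cube (footprint 22.5×25.5) is included at this height. Overall, the cross-section is a single solid region. The nearest boundary edge runs (0.00, 25.50)→(0.00, 0.00); distance from the point to it = 1.70 mm. The point is not inside any of the regions above, so it lies outside the cross-section (1.70 mm from the nearest boundary).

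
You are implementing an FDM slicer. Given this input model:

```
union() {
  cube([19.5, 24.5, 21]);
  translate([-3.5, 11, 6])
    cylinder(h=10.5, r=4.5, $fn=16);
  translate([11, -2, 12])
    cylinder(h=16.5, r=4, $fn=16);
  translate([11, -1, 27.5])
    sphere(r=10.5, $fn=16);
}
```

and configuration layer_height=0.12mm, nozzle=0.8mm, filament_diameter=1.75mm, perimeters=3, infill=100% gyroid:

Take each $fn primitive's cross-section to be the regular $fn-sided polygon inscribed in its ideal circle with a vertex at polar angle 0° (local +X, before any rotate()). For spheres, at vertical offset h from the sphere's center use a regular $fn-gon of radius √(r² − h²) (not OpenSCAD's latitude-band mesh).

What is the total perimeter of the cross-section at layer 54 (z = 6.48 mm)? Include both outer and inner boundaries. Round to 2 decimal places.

At z = 6.48 mm: the 19.5×24.5 cube contributes its full rectangle (perimeter 88.00 mm); the r=4.5 cylinder at (-3.5, 11) contributes a regular 16-gon of circumradius 4.5 (perimeter = 2·16·4.500·sin(180°/16) = 28.09 mm); the cylinder at (11, -2) does not reach this height (z outside [12, 28.5]); the sphere at (11, -1) is not intersected at this z (|z−center|=21.020 > r=10.5); Combining (union): the regions partially overlap (shared area 3.50 mm²), so the edge portions inside another operand are dropped and the merged outline is re-measured after clipping — boundary = 104.80 mm. Overall, the cross-section is a single solid region. Total boundary length (outer) = 104.80 mm.

104.80 mm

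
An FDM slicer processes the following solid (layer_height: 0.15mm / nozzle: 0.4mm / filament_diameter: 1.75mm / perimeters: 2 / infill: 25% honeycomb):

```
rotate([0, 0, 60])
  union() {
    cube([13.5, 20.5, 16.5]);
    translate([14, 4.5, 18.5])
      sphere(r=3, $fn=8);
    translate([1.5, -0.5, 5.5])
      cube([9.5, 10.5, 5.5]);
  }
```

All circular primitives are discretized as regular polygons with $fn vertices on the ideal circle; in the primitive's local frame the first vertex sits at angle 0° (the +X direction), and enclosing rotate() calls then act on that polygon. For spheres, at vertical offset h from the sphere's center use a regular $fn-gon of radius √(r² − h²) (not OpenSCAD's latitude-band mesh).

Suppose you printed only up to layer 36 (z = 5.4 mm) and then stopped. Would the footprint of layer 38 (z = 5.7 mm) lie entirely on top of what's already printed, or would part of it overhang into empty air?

part overhangs

Compare the two slices. At z = 5.4: the cube (footprint 13.5×20.5) is included at this height (area 276.75 mm²); the sphere at (14, 4.5) is not intersected at this z (|z−center|=13.100 > r=3); the cube at (1.5, -0.5) does not reach this height (z outside [5.5, 11]); Taking the union: only the 13.5×20.5 cube is present, so the union is just that shape — area = 276.75 mm²; (whole slice rotated 60° about Z — lengths, areas and connectivity unchanged). At z = 5.7: the cube is present — its section is the full 13.5×20.5 rectangle (area 276.75 mm²); the sphere at (14, 4.5) does not reach this height (|z−center|=12.800 > r=3); the cube at (1.5, -0.5) (footprint 9.5×10.5) is included at this height (area 99.75 mm²); Combining (union): the regions partially overlap — summed areas 376.50 mm² minus the doubly-counted overlap 95.00 mm² gives 281.50 mm² — area = 281.50 mm²; (whole slice rotated 60° about Z — lengths, areas and connectivity unchanged). Checking containment: at z = 5.7 the cross-section extends beyond the z = 5.4 cross-section by about 4.75 mm².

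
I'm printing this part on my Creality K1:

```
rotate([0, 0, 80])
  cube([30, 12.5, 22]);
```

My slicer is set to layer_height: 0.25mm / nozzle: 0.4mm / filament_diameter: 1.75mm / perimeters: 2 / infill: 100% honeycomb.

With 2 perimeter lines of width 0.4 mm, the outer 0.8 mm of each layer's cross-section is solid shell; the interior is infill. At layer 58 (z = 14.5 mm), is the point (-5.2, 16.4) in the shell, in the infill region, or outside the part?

infill

At z = 14.5 mm: the cube (footprint 30×12.5) is included at this height; (rotated 80° about Z; rotation is an isometry so areas/perimeters/island counts are preserved). Overall, the cross-section is a single solid region. Undo the 80° rotation: the query point maps to (15.248, 7.969) in the un-rotated model frame. The nearest boundary edge runs (30.00, 12.50)→(0.00, 12.50); distance from the point to it = 4.53 mm. The point is inside the cross-section and 4.53 mm from the nearest boundary — more than the 0.8 mm shell width (2 × 0.4), so it's in the infill interior.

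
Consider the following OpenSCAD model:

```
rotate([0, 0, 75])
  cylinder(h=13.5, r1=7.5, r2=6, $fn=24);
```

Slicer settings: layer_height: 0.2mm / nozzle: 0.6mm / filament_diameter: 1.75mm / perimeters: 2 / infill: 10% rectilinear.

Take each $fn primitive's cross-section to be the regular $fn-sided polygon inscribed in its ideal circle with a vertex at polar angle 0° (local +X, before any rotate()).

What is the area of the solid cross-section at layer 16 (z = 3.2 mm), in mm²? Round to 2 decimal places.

At z = 3.2 mm: the cone (r1=7.5→r2=6) has section circumradius 7.144 here — a regular 24-gon (area = (24/2)·7.144²·sin(360°/24) = 158.53 mm²); (rotated 75° about Z; rotation is an isometry so areas/perimeters/island counts are preserved). Overall, the cross-section is a single solid region. Net area = 158.53 mm².

158.53 mm²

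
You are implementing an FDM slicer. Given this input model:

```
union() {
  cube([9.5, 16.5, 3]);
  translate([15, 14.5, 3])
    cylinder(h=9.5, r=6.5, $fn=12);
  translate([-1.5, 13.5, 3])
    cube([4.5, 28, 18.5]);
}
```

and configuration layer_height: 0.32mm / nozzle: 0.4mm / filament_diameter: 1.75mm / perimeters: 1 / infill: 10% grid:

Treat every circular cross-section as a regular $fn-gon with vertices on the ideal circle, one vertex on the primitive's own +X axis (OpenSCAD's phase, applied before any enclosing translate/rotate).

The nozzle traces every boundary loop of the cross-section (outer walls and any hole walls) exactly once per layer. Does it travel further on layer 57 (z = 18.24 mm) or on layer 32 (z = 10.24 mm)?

layer 32 (z = 10.24 mm)

Layer 57 (z = 18.24): the cube does not reach this height (z outside [0, 3]); the cylinder at (15, 14.5) is absent (z outside [3, 12.5]); the 4.5×28 cube at (-1.5, 13.5) contributes its full rectangle (perimeter 65.00 mm); Merging all regions: only the 4.5×28 cube at (-1.5, 13.5) is present, so the union is just that shape — boundary = 65.00 mm. So its perimeter = 65.00 mm. Layer 32 (z = 10.24): the cube is absent (z outside [0, 3]); the r=6.5 cylinder at (15, 14.5) gives a regular 12-gon of circumradius 6.5 (constant along its height) (perimeter = 2·12·6.500·sin(180°/12) = 40.38 mm); the cube at (-1.5, 13.5) (footprint 4.5×28) is included at this height (perimeter 65.00 mm); Combining (union): the 2 present regions are separate (no shared area or edge), so areas and boundary lengths simply add and each stays a separate island — boundary = 105.38 mm. So its perimeter = 105.38 mm. Layer 32 is larger (105.38 vs 65.00 mm).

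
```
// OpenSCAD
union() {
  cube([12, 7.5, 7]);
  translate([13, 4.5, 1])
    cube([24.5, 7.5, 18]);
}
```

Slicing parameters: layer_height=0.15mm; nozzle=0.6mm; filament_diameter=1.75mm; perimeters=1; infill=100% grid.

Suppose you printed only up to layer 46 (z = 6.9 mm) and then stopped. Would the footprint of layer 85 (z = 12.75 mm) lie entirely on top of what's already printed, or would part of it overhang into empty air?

entirely on top

Compare the two slices. At z = 6.9: the 12×7.5 cube contributes its full rectangle (area 90.00 mm²); the cube at (13, 4.5) (footprint 24.5×7.5) is included at this height (area 183.75 mm²); Combining (union): the 2 present regions are separate (no shared area or edge), so areas and boundary lengths simply add and each stays a separate island — area = 273.75 mm². At z = 12.75: the cube does not reach this height (z outside [0, 7]); the 24.5×7.5 cube at (13, 4.5) contributes its full rectangle (area 183.75 mm²); Merging all regions: only the 24.5×7.5 cube at (13, 4.5) is present, so the union is just that shape — area = 183.75 mm². Checking containment: the cross-section at z = 12.75 is a subset of the cross-section at z = 6.9.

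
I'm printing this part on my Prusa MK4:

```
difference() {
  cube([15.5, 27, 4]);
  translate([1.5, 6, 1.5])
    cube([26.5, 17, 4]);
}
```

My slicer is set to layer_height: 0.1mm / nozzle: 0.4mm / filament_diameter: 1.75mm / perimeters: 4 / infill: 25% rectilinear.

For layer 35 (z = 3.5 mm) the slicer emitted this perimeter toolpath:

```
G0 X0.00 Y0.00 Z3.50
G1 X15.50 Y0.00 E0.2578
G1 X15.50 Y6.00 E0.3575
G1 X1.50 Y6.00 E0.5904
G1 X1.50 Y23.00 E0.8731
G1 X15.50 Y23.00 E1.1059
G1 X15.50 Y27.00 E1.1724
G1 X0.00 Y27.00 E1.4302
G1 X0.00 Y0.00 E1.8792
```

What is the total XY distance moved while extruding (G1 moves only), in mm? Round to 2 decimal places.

Sum the Euclidean lengths of each G1 segment: total = 113.00 mm.

113.00 mm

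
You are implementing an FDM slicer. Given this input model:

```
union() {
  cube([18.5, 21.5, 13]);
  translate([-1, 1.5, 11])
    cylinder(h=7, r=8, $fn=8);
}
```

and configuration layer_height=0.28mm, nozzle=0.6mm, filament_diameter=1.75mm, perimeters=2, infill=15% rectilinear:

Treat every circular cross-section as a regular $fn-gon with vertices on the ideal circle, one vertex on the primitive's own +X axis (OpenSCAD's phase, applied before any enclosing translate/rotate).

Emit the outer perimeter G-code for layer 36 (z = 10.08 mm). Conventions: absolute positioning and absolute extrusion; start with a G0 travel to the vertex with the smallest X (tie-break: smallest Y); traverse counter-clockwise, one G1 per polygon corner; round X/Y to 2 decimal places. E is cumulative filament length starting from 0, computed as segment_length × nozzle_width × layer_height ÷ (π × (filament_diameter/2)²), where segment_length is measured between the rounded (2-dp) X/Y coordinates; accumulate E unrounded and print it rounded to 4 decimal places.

G0 X0.00 Y0.00 Z10.08
G1 X18.50 Y0.00 E1.2922
G1 X18.50 Y21.50 E2.7939
G1 X0.00 Y21.50 E4.0860
G1 X0.00 Y0.00 E5.5877

At z = 10.08 mm: the cube (footprint 18.5×21.5) is included at this height; the cylinder at (-1, 1.5) is absent (z outside [11, 18]); Merging all regions: only the 18.5×21.5 cube is present, so the union is just that shape — 1 connected region. The outline is a single polygon with 4 vertices. Extrusion per mm of travel: 0.6 × 0.28 / (π × 0.875²) = 0.069846. Accumulating E over each segment gives final E = 5.5877.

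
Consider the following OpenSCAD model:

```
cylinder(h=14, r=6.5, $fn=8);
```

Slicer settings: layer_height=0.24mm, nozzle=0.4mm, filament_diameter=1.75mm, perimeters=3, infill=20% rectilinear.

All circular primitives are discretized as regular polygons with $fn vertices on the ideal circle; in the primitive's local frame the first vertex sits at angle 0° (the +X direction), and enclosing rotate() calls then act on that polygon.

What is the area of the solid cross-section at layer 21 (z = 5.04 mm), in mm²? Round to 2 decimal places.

119.50 mm²

At z = 5.04 mm: the r=6.5 cylinder contributes a regular 8-gon of circumradius 6.5 (area = (8/2)·6.500²·sin(360°/8) = 119.50 mm²). Overall, the cross-section is a single solid region. Net area = 119.50 mm².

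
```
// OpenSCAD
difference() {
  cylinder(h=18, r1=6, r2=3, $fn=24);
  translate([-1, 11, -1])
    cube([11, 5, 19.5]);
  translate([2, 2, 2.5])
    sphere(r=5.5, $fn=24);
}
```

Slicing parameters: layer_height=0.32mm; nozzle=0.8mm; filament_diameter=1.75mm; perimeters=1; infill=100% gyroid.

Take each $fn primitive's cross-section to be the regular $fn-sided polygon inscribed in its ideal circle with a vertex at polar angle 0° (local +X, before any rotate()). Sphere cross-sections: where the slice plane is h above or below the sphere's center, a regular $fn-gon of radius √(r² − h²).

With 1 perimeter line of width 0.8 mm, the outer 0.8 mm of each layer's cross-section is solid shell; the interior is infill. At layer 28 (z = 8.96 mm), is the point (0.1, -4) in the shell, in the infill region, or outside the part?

shell

At z = 8.96 mm: the cone contributes a regular 24-gon of circumradius 4.507 (interpolated between r1=6 and r2=3 at t=0.498); the 11×5 cube at (-1, 11) contributes its full rectangle; the sphere at (2, 2) is not intersected at this z (|z−center|=6.460 > r=5.5); After the difference (first − rest): starting from the cone, the 11×5 cube at (-1, 11) misses the remaining region (no effect) — 1 connected region. Overall, the cross-section is a single solid region. The nearest boundary edge runs (1.17, -4.35)→(-0.00, -4.51); distance from the point to it = 0.49 mm. The point is inside the cross-section, 0.49 mm from the nearest boundary — within the 0.8 mm shell band (1 × 0.8).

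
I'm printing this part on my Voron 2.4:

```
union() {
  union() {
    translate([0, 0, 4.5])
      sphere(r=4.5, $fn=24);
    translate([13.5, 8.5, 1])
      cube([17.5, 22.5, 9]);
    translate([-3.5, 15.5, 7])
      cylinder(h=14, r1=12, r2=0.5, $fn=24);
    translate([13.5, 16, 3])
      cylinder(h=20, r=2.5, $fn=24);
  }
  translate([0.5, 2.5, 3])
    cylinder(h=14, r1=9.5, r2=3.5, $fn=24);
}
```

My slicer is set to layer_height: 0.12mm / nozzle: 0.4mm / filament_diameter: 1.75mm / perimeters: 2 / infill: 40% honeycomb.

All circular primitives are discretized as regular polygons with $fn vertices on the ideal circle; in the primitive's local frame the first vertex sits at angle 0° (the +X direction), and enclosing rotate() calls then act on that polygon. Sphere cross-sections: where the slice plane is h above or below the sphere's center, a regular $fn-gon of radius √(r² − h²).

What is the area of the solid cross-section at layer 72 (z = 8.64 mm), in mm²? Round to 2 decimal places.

At z = 8.64 mm: the r=4.5 sphere slices to a regular 24-gon of circumradius 1.764 (√(r²−h²) with h=4.14 from center) (area = (24/2)·1.764²·sin(360°/24) = 9.66 mm²); the cube at (13.5, 8.5) (footprint 17.5×22.5) is included at this height (area 393.75 mm²); the cone at (-3.5, 15.5): at t=0.117 of its height the radius interpolates to r₁+(r₂−r₁)t = 10.653, giving a regular 24-gon of that circumradius (area = (24/2)·10.653²·sin(360°/24) = 352.46 mm²); the r=2.5 cylinder at (13.5, 16) contributes a regular 24-gon of circumradius 2.5 (area = (24/2)·2.500²·sin(360°/24) = 19.41 mm²); Taking the union: the regions partially overlap — summed areas 775.28 mm² minus the doubly-counted overlap 9.71 mm² gives 765.58 mm² — area = 765.58 mm²; the cone at (0.5, 2.5): at t=0.403 of its height the radius interpolates to r₁+(r₂−r₁)t = 7.083, giving a regular 24-gon of that circumradius (area = (24/2)·7.083²·sin(360°/24) = 155.81 mm²); Taking the union: the regions partially overlap — summed areas 921.39 mm² minus the doubly-counted overlap 39.75 mm² gives 881.64 mm² — area = 881.64 mm². Overall, the cross-section has 2 separate islands. Net area = 881.64 mm².

881.64 mm²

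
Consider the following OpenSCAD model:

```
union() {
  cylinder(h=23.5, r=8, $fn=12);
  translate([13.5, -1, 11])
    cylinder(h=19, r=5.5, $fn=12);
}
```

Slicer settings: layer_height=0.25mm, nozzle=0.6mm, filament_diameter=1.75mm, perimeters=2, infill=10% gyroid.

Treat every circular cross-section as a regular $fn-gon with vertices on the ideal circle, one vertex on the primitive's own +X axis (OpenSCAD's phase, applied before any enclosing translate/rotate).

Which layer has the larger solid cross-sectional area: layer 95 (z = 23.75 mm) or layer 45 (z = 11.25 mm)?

Layer 95 (z = 23.75): the cylinder is not intersected at this z (z outside [0, 23.5]); the r=5.5 cylinder at (13.5, -1) gives a regular 12-gon of circumradius 5.5 (constant along its height) (area = (12/2)·5.500²·sin(360°/12) = 90.75 mm²); Merging all regions: only the r=5.5 cylinder at (13.5, -1) is present, so the union is just that shape — area = 90.75 mm². So its area = 90.75 mm². Layer 45 (z = 11.25): the r=8 cylinder contributes a regular 12-gon of circumradius 8 (area = (12/2)·8.000²·sin(360°/12) = 192.00 mm²); the r=5.5 cylinder at (13.5, -1) contributes a regular 12-gon of circumradius 5.5 (area = (12/2)·5.500²·sin(360°/12) = 90.75 mm²); Merging all regions: the 2 present regions are separate (no shared area or edge), so areas and boundary lengths simply add and each stays a separate island — area = 282.75 mm². So its area = 282.75 mm². Layer 45 is larger (282.75 vs 90.75 mm²).

layer 45 (z = 11.25 mm)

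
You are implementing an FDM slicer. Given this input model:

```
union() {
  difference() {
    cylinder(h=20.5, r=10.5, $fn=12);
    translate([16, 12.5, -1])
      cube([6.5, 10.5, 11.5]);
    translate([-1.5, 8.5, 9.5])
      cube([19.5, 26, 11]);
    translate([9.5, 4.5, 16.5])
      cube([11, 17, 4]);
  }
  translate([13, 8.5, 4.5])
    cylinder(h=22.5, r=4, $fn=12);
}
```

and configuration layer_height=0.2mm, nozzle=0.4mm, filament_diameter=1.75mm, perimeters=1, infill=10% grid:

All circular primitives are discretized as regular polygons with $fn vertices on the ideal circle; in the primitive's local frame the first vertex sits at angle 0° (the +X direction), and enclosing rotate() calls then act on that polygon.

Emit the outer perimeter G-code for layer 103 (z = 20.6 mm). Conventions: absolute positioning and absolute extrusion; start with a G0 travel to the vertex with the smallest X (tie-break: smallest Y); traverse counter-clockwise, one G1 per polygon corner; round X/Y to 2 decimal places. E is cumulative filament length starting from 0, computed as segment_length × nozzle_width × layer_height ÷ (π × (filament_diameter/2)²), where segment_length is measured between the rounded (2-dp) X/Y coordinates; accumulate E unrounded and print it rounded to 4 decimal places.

G0 X9.00 Y8.50 Z20.60
G1 X9.54 Y6.50 E0.0689
G1 X11.00 Y5.04 E0.1376
G1 X13.00 Y4.50 E0.2065
G1 X15.00 Y5.04 E0.2754
G1 X16.46 Y6.50 E0.3441
G1 X17.00 Y8.50 E0.4130
G1 X16.46 Y10.50 E0.4819
G1 X15.00 Y11.96 E0.5505
G1 X13.00 Y12.50 E0.6194
G1 X11.00 Y11.96 E0.6883
G1 X9.54 Y10.50 E0.7570
G1 X9.00 Y8.50 E0.8259

At z = 20.6 mm: the cylinder is absent (z outside [0, 20.5]); the cube at (16, 12.5) does not reach this height (z outside [-1, 10.5]); the cube at (-1.5, 8.5) does not reach this height (z outside [9.5, 20.5]); the cube at (9.5, 4.5) does not reach this height (z outside [16.5, 20.5]); Subtracting the remaining from the first: the first operand is absent here, so nothing remains; the cylinder at (13, 8.5): section is a regular 12-gon, circumradius r=4; Taking the union: only the r=4 cylinder at (13, 8.5) is present, so the union is just that shape — 1 connected region. The outline is a single polygon with 12 vertices. Extrusion per mm of travel: 0.4 × 0.2 / (π × 0.875²) = 0.033260. Accumulating E over each segment gives final E = 0.8259.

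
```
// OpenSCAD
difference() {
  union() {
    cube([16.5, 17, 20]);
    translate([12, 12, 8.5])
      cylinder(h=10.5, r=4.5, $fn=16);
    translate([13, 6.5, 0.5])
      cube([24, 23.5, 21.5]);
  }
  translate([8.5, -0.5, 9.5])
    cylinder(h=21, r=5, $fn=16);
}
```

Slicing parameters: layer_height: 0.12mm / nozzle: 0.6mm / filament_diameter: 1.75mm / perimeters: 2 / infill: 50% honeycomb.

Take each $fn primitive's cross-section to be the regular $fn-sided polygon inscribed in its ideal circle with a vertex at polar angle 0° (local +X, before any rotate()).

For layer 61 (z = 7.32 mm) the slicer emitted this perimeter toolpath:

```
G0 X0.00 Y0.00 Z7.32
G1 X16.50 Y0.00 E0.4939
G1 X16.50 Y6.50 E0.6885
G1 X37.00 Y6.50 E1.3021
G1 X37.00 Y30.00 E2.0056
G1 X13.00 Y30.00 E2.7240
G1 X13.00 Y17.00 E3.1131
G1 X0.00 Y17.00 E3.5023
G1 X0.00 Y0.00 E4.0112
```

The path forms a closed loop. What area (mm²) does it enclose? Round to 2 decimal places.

Apply the shoelace formula to the sequence of (X, Y) vertices; enclosed area = 807.75 mm².

807.75 mm²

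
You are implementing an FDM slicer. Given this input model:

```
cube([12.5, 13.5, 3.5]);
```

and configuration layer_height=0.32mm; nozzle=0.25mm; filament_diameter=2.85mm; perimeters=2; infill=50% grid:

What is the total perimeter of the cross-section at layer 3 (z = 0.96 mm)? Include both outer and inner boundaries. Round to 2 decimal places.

At z = 0.96 mm: the 12.5×13.5 cube contributes its full rectangle (perimeter 52.00 mm). Overall, the cross-section is a single solid region. Total boundary length (outer) = 52.00 mm.

52.00 mm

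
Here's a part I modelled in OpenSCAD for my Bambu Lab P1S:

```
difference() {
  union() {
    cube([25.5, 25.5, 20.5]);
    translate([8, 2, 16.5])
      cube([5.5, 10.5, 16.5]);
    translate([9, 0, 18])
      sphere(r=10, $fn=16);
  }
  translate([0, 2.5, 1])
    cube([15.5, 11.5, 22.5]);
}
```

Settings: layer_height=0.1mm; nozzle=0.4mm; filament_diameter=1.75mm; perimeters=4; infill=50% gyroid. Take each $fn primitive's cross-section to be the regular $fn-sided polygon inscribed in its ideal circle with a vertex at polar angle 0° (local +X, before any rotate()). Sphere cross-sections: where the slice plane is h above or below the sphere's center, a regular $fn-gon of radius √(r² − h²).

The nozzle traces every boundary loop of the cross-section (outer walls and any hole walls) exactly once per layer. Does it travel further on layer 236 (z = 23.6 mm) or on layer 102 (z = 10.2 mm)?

layer 102 (z = 10.2 mm)

Layer 236 (z = 23.6): the cube is not intersected at this z (z outside [0, 20.5]); the 5.5×10.5 cube at (8, 2) contributes its full rectangle (perimeter 32.00 mm); the r=10 sphere at (9, 0) slices to a regular 16-gon of circumradius 8.285 (√(r²−h²) with h=5.6 from center) (perimeter = 2·16·8.285·sin(180°/16) = 51.72 mm); Merging all regions: the regions partially overlap (shared area 32.04 mm²), so the edge portions inside another operand are dropped and the merged outline is re-measured after clipping — boundary = 61.52 mm; the cube at (0, 2.5) does not reach this height (z outside [1, 23.5]); Subtracting the remaining from the first: none of the subtracted shapes is present at this height, so the result so far is unchanged — boundary = 61.52 mm. So its perimeter = 61.52 mm. Layer 102 (z = 10.2): the 25.5×25.5 cube contributes its full rectangle (perimeter 102.00 mm); the cube at (8, 2) is not intersected at this z (z outside [16.5, 33]); the r=10 sphere at (9, 0) contributes a regular 16-gon of circumradius √(10²−7.8²) = 6.258 (perimeter = 2·16·6.258·sin(180°/16) = 39.07 mm); Taking the union: the regions partially overlap (shared area 59.94 mm²), so the edge portions inside another operand are dropped and the merged outline is re-measured after clipping — boundary = 109.02 mm; the cube at (0, 2.5) is present — its section is the full 15.5×11.5 rectangle (perimeter 54.00 mm); Taking the first minus the rest: starting from that combined region, the 15.5×11.5 cube at (0, 2.5) lies inside it touching the edge (removes its full 178.25 mm²) — boundary = 140.02 mm. So its perimeter = 140.02 mm. Layer 102 is larger (140.02 vs 61.52 mm).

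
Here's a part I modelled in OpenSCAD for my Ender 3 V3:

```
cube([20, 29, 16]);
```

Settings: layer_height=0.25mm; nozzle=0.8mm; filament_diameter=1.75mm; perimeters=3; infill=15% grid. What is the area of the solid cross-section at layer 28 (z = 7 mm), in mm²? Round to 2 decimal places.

At z = 7 mm: the cube is present — its section is the full 20×29 rectangle (area 580.00 mm²). Overall, the cross-section is a single solid region. Net area = 580.00 mm².

580.00 mm²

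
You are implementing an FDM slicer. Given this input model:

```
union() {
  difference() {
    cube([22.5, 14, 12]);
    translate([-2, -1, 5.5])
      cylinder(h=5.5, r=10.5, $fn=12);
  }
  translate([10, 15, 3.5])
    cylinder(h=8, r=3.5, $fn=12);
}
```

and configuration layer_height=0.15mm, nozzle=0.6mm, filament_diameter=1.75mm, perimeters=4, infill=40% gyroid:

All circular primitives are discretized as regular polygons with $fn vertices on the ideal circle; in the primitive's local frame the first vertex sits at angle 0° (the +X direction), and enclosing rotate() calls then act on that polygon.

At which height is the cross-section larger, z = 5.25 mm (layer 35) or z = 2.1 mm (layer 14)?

layer 35 (z = 5.25 mm)

Layer 35 (z = 5.25): the cube (footprint 22.5×14) is included at this height (area 315.00 mm²); the cylinder at (-2, -1) does not reach this height (z outside [5.5, 11]); Subtracting the remaining from the first: none of the subtracted shapes is present at this height, so the 22.5×14 cube is unchanged — area = 315.00 mm²; the r=3.5 cylinder at (10, 15) contributes a regular 12-gon of circumradius 3.5 (area = (12/2)·3.500²·sin(360°/12) = 36.75 mm²); Combining (union): the regions partially overlap — summed areas 351.75 mm² minus the doubly-counted overlap 11.64 mm² gives 340.11 mm² — area = 340.11 mm². So its area = 340.11 mm². Layer 14 (z = 2.1): the cube (footprint 22.5×14) is included at this height (area 315.00 mm²); the cylinder at (-2, -1) is absent (z outside [5.5, 11]); Taking the first minus the rest: none of the subtracted shapes is present at this height, so the 22.5×14 cube is unchanged — area = 315.00 mm²; the cylinder at (10, 15) is absent (z outside [3.5, 11.5]); Taking the union: only the result so far is present, so the union is just that shape — area = 315.00 mm². So its area = 315.00 mm². Layer 35 is larger (340.11 vs 315.00 mm²).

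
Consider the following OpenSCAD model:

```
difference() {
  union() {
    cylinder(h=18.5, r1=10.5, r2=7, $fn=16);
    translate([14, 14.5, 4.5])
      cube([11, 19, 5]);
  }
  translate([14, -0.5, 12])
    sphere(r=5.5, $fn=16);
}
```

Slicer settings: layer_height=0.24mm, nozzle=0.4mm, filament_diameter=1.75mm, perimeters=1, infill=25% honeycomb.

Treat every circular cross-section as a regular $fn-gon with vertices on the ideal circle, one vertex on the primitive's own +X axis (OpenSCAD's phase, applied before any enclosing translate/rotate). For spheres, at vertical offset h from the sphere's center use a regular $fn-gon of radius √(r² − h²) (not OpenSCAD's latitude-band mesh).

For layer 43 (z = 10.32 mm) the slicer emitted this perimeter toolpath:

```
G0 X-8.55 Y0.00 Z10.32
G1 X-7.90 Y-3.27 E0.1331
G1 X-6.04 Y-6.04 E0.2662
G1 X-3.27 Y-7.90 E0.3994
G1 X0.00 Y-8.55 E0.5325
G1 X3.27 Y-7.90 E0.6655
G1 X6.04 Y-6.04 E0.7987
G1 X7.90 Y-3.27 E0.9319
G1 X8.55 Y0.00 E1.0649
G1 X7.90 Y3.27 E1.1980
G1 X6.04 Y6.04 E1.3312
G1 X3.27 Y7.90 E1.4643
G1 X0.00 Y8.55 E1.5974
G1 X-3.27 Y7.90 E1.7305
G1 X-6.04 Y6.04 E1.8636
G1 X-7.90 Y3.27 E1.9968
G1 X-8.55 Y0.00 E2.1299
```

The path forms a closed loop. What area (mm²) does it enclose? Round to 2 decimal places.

Apply the shoelace formula to the sequence of (X, Y) vertices; enclosed area = 223.69 mm².

223.69 mm²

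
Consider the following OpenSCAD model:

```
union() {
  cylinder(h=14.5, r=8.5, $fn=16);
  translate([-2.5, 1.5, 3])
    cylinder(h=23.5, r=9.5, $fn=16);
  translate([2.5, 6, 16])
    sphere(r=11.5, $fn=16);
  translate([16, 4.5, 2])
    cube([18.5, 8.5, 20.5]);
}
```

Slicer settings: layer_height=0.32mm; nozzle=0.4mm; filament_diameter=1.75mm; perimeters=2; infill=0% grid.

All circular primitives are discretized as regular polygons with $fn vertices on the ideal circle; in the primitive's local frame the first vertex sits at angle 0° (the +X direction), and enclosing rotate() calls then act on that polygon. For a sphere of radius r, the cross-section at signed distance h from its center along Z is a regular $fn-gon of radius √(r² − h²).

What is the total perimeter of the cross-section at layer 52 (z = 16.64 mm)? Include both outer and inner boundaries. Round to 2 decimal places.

133.86 mm

At z = 16.64 mm: the cylinder does not reach this height (z outside [0, 14.5]); the r=9.5 cylinder at (-2.5, 1.5) contributes a regular 16-gon of circumradius 9.5 (perimeter = 2·16·9.500·sin(180°/16) = 59.31 mm); the sphere at (2.5, 6): section is a regular 16-gon, circumradius = √(r²−h²) = √(11.5²−0.64²) = 11.482 (perimeter = 2·16·11.482·sin(180°/16) = 71.68 mm); the cube at (16, 4.5) (footprint 18.5×8.5) is included at this height (perimeter 54.00 mm); Merging all regions: the regions partially overlap (shared area 196.84 mm²), so the edge portions inside another operand are dropped and the merged outline is re-measured after clipping — boundary = 133.86 mm. Overall, the cross-section has 2 separate islands. Total boundary length (outer) = 133.86 mm.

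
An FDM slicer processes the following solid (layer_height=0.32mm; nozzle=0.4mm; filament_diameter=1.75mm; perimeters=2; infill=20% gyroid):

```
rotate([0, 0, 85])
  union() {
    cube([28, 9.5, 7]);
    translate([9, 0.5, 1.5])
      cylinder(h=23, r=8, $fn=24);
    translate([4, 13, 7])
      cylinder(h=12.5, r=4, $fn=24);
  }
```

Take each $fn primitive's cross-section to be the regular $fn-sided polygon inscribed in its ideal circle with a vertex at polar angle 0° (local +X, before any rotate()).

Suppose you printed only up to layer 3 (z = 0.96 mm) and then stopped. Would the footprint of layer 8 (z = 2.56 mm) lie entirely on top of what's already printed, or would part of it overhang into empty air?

part overhangs

Compare the two slices. At z = 0.96: the cube is present — its section is the full 28×9.5 rectangle (area 266.00 mm²); the cylinder at (9, 0.5) does not reach this height (z outside [1.5, 24.5]); the cylinder at (4, 13) does not reach this height (z outside [7, 19.5]); Taking the union: only the 28×9.5 cube is present, so the union is just that shape — area = 266.00 mm²; (whole slice rotated 85° about Z — lengths, areas and connectivity unchanged). At z = 2.56: the cube (footprint 28×9.5) is included at this height (area 266.00 mm²); the r=8 cylinder at (9, 0.5) contributes a regular 24-gon of circumradius 8 (area = (24/2)·8.000²·sin(360°/24) = 198.77 mm²); the cylinder at (4, 13) is absent (z outside [7, 19.5]); Taking the union: the regions partially overlap — summed areas 464.77 mm² minus the doubly-counted overlap 107.35 mm² gives 357.42 mm² — area = 357.42 mm²; (whole slice rotated 85° about Z — lengths, areas and connectivity unchanged). Checking containment: at z = 2.56 the cross-section extends beyond the z = 0.96 cross-section by about 91.42 mm².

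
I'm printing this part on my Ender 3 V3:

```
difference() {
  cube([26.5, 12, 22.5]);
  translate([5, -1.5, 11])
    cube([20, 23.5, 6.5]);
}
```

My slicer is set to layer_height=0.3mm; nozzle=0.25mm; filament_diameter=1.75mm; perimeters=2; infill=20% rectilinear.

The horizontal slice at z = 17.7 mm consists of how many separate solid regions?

At z = 17.7 mm: the cube is present — its section is the full 26.5×12 rectangle; the cube at (5, -1.5) is absent (z outside [11, 17.5]); Subtracting the remaining from the first: none of the subtracted shapes is present at this height, so the 26.5×12 cube is unchanged — 1 connected region. The result has 1 disconnected region.

1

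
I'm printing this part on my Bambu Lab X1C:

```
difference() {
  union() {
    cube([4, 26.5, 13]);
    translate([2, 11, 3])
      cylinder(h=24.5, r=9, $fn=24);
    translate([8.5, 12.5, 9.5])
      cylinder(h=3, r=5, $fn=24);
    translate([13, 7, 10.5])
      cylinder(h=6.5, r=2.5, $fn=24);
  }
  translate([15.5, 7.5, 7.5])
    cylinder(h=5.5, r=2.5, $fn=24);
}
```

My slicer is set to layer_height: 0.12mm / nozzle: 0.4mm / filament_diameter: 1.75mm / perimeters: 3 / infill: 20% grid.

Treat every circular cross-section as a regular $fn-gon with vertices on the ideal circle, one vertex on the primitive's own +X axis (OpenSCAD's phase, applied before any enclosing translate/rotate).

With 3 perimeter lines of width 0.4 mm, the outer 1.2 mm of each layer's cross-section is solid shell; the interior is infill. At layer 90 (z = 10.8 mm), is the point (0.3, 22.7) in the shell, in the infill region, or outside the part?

shell

At z = 10.8 mm: the cube (footprint 4×26.5) is included at this height; the r=9 cylinder at (2, 11) contributes a regular 24-gon of circumradius 9; the r=5 cylinder at (8.5, 12.5) gives a regular 24-gon of circumradius 5 (constant along its height); the r=2.5 cylinder at (13, 7) contributes a regular 24-gon of circumradius 2.5; Merging all regions: the regions partially overlap (shared area 128.08 mm²), so overlapping operands fuse into one piece — 1 connected region; the r=2.5 cylinder at (15.5, 7.5) contributes a regular 24-gon of circumradius 2.5; After the difference (first − rest): starting from the result so far, the r=2.5 cylinder at (15.5, 7.5) partially overlaps it — only the 7.32 mm² overlap (of its 19.41 mm²) is removed, clipping the outline — 1 connected region. Overall, the cross-section is a single solid region. The nearest boundary edge runs (0.00, 19.74)→(0.00, 26.50); distance from the point to it = 0.30 mm. The point is inside the cross-section, 0.30 mm from the nearest boundary — within the 1.2 mm shell band (3 × 0.4).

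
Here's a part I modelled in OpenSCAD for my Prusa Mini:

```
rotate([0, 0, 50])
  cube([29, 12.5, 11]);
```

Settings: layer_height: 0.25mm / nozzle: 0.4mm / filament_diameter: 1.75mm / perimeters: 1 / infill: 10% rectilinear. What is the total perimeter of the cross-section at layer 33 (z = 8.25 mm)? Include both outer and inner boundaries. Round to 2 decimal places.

At z = 8.25 mm: the 29×12.5 cube contributes its full rectangle (perimeter 83.00 mm); (whole slice rotated 50° about Z — lengths, areas and connectivity unchanged). Overall, the cross-section is a single solid region. Total boundary length (outer) = 83.00 mm.

83.00 mm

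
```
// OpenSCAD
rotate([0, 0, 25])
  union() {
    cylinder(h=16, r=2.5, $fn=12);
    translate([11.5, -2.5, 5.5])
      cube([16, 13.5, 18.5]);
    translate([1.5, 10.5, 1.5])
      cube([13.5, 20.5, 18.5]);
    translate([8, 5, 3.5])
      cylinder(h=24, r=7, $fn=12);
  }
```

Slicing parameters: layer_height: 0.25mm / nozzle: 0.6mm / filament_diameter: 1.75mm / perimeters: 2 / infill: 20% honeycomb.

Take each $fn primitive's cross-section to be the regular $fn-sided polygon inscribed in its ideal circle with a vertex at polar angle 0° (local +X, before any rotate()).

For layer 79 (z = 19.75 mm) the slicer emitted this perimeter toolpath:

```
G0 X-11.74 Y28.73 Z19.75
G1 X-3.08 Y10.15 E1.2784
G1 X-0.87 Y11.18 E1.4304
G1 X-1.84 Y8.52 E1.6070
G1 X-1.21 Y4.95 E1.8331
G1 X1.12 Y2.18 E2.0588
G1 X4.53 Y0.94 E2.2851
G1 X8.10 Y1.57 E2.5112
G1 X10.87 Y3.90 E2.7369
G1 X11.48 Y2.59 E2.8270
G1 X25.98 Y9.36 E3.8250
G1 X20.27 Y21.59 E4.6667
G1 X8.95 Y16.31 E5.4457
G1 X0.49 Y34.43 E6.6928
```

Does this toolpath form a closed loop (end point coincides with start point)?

no

Start point (G0): (-11.74, 28.73). End point (last G1): the path does not return to the start — open.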